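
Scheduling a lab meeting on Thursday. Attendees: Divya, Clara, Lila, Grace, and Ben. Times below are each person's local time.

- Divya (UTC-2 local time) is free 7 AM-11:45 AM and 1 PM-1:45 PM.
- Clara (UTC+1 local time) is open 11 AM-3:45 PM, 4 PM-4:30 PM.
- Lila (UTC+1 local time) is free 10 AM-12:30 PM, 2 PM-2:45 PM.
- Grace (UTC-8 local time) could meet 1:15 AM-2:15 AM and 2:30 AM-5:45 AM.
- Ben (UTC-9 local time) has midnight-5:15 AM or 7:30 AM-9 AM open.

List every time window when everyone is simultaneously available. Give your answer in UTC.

Divya in UTC: 09:00-13:45, 15:00-15:45 (add 2h to convert from UTC-2).
Clara in UTC: 10:00-14:45, 15:00-15:30 (subtract 1h to convert from UTC+1).
Lila in UTC: 09:00-11:30, 13:00-13:45 (subtract 1h to convert from UTC+1).
Grace in UTC: 09:15-10:15, 10:30-13:45 (add 8h to convert from UTC-8).
Ben in UTC: 09:00-14:15, 16:30-18:00 (add 9h to convert from UTC-9).
Divya ∩ Clara: 10:00-13:45, 15:00-15:30.
Divya ∩ Clara ∩ Lila: 10:00-11:30, 13:00-13:45.
Divya ∩ Clara ∩ Lila ∩ Grace: 10:00-10:15, 10:30-11:30, 13:00-13:45.
Divya ∩ Clara ∩ Lila ∩ Grace ∩ Ben: 10:00-10:15, 10:30-11:30, 13:00-13:45.

10:00-10:15, 10:30-11:30, 13:00-13:45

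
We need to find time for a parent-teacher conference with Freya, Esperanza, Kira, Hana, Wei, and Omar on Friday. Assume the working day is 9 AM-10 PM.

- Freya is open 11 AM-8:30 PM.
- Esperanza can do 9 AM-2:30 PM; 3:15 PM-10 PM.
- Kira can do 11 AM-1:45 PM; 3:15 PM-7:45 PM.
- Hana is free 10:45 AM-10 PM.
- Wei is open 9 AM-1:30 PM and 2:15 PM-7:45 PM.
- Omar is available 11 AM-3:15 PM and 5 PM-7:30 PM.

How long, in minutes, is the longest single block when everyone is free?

150

Freya ∩ Esperanza: 11:00-14:30, 15:15-20:30.
Freya ∩ Esperanza ∩ Kira: 11:00-13:45, 15:15-19:45.
Freya ∩ Esperanza ∩ Kira ∩ Hana: 11:00-13:45, 15:15-19:45.
Freya ∩ Esperanza ∩ Kira ∩ Hana ∩ Wei: 11:00-13:30, 15:15-19:45.
Freya ∩ Esperanza ∩ Kira ∩ Hana ∩ Wei ∩ Omar: 11:00-13:30, 17:00-19:30.
So the common availability across everyone is 11:00-13:30, 17:00-19:30.
The longest is 11:00-13:30 at 150 minutes.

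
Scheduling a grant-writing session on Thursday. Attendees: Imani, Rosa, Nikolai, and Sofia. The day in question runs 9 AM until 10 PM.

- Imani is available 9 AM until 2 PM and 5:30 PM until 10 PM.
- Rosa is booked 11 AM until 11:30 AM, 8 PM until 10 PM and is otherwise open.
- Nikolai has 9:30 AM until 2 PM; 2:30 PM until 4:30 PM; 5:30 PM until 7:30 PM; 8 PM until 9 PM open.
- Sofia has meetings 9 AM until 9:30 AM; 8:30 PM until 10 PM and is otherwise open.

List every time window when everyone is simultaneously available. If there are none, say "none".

09:30-11:00, 11:30-14:00, 17:30-19:30

Imani free: 09:00-14:00, 17:30-22:00.
Rosa free: 09:00-11:00, 11:30-20:00 (invert busy blocks within the working day).
Nikolai free: 09:30-14:00, 14:30-16:30, 17:30-19:30, 20:00-21:00.
Sofia free: 09:30-20:30 (invert busy blocks within the working day).
Imani ∩ Rosa: 09:00-11:00, 11:30-14:00, 17:30-20:00.
Imani ∩ Rosa ∩ Nikolai: 09:30-11:00, 11:30-14:00, 17:30-19:30.
Imani ∩ Rosa ∩ Nikolai ∩ Sofia: 09:30-11:00, 11:30-14:00, 17:30-19:30.
Those are the intersection windows.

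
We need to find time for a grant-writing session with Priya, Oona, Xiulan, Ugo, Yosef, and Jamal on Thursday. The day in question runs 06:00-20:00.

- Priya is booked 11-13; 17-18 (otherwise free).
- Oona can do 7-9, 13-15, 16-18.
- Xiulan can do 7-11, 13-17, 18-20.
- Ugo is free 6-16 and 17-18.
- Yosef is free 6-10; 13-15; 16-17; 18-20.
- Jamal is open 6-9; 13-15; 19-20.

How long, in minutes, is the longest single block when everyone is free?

Priya free: 06:00-11:00, 13:00-17:00, 18:00-20:00 (invert busy blocks within the working day).
Oona free: 07:00-09:00, 13:00-15:00, 16:00-18:00.
Xiulan free: 07:00-11:00, 13:00-17:00, 18:00-20:00.
Ugo free: 06:00-16:00, 17:00-18:00.
Yosef free: 06:00-10:00, 13:00-15:00, 16:00-17:00, 18:00-20:00.
Jamal free: 06:00-09:00, 13:00-15:00, 19:00-20:00.
Priya ∩ Oona: 07:00-09:00, 13:00-15:00, 16:00-17:00.
Priya ∩ Oona ∩ Xiulan: 07:00-09:00, 13:00-15:00, 16:00-17:00.
Priya ∩ Oona ∩ Xiulan ∩ Ugo: 07:00-09:00, 13:00-15:00.
Priya ∩ Oona ∩ Xiulan ∩ Ugo ∩ Yosef: 07:00-09:00, 13:00-15:00.
Priya ∩ Oona ∩ Xiulan ∩ Ugo ∩ Yosef ∩ Jamal: 07:00-09:00, 13:00-15:00.
Those are the intersection windows.
The longest is 07:00-09:00 at 120 minutes.

120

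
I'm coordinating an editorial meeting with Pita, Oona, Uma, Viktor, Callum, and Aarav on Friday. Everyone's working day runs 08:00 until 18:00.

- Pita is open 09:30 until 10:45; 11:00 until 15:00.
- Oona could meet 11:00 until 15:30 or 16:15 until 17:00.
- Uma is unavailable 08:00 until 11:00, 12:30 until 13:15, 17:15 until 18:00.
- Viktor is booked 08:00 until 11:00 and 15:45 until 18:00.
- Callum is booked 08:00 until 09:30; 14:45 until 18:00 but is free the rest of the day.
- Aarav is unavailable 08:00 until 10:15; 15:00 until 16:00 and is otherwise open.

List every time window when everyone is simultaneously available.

11:00-12:30, 13:15-14:45

Pita free: 09:30-10:45, 11:00-15:00.
Oona free: 11:00-15:30, 16:15-17:00.
Uma free: 11:00-12:30, 13:15-17:15 (invert busy blocks within the working day).
Viktor free: 11:00-15:45 (invert busy blocks within the working day).
Callum free: 09:30-14:45 (invert busy blocks within the working day).
Aarav free: 10:15-15:00, 16:00-18:00 (invert busy blocks within the working day).
Pita ∩ Oona: 11:00-15:00.
Pita ∩ Oona ∩ Uma: 11:00-12:30, 13:15-15:00.
Pita ∩ Oona ∩ Uma ∩ Viktor: 11:00-12:30, 13:15-15:00.
Pita ∩ Oona ∩ Uma ∩ Viktor ∩ Callum: 11:00-12:30, 13:15-14:45.
Pita ∩ Oona ∩ Uma ∩ Viktor ∩ Callum ∩ Aarav: 11:00-12:30, 13:15-14:45.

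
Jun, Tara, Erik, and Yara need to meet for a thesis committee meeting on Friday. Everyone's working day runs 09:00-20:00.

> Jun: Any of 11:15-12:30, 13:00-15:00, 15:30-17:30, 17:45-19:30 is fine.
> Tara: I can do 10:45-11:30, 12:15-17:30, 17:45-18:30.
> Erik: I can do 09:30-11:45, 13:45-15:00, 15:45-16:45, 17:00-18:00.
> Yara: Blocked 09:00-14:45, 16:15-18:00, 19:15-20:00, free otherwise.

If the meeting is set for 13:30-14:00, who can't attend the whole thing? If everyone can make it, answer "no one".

Erik, Yara

Jun free: 11:15-12:30, 13:00-15:00, 15:30-17:30, 17:45-19:30.
Tara free: 10:45-11:30, 12:15-17:30, 17:45-18:30.
Erik free: 09:30-11:45, 13:45-15:00, 15:45-16:45, 17:00-18:00.
Yara free: 14:45-16:15, 18:00-19:15 (invert busy blocks within the working day).
Jun: free for 13:30-14:00. Tara: free for 13:30-14:00. Erik: not fully free for 13:30-14:00. Yara: not fully free for 13:30-14:00.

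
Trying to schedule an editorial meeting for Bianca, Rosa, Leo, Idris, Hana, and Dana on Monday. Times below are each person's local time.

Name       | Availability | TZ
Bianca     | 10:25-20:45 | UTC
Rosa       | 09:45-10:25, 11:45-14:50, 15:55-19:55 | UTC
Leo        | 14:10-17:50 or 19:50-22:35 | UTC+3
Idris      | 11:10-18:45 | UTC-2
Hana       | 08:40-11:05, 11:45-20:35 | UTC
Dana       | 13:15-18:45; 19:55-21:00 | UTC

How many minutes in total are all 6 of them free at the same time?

210

Bianca in UTC: 10:25-20:45.
Rosa in UTC: 09:45-10:25, 11:45-14:50, 15:55-19:55.
Leo in UTC: 11:10-14:50, 16:50-19:35 (subtract 3h to convert from UTC+3).
Idris in UTC: 13:10-20:45 (add 2h to convert from UTC-2).
Hana in UTC: 08:40-11:05, 11:45-20:35.
Dana in UTC: 13:15-18:45, 19:55-21:00.
Bianca ∩ Rosa: 11:45-14:50, 15:55-19:55.
Bianca ∩ Rosa ∩ Leo: 11:45-14:50, 16:50-19:35.
Bianca ∩ Rosa ∩ Leo ∩ Idris: 13:10-14:50, 16:50-19:35.
Bianca ∩ Rosa ∩ Leo ∩ Idris ∩ Hana: 13:10-14:50, 16:50-19:35.
Bianca ∩ Rosa ∩ Leo ∩ Idris ∩ Hana ∩ Dana: 13:15-14:50, 16:50-18:45.
Summing the common windows: 95 + 115 = 210 minutes.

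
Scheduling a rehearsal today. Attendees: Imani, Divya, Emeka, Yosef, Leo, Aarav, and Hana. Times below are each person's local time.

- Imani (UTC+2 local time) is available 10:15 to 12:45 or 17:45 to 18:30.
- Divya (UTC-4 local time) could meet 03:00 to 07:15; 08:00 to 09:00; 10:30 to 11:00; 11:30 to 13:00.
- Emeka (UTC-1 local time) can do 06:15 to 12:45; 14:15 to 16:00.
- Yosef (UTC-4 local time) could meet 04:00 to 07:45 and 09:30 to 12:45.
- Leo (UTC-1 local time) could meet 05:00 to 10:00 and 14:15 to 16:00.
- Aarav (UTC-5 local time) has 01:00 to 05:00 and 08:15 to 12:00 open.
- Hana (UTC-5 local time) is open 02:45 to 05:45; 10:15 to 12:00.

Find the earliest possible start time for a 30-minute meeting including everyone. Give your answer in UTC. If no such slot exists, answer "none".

08:15

Imani in UTC: 08:15-10:45, 15:45-16:30 (subtract 2h to convert from UTC+2).
Divya in UTC: 07:00-11:15, 12:00-13:00, 14:30-15:00, 15:30-17:00 (add 4h to convert from UTC-4).
Emeka in UTC: 07:15-13:45, 15:15-17:00 (add 1h to convert from UTC-1).
Yosef in UTC: 08:00-11:45, 13:30-16:45 (add 4h to convert from UTC-4).
Leo in UTC: 06:00-11:00, 15:15-17:00 (add 1h to convert from UTC-1).
Aarav in UTC: 06:00-10:00, 13:15-17:00 (add 5h to convert from UTC-5).
Hana in UTC: 07:45-10:45, 15:15-17:00 (add 5h to convert from UTC-5).
Imani ∩ Divya: 08:15-10:45, 15:45-16:30.
Imani ∩ Divya ∩ Emeka: 08:15-10:45, 15:45-16:30.
Imani ∩ Divya ∩ Emeka ∩ Yosef: 08:15-10:45, 15:45-16:30.
Imani ∩ Divya ∩ Emeka ∩ Yosef ∩ Leo: 08:15-10:45, 15:45-16:30.
Imani ∩ Divya ∩ Emeka ∩ Yosef ∩ Leo ∩ Aarav: 08:15-10:00, 15:45-16:30.
Imani ∩ Divya ∩ Emeka ∩ Yosef ∩ Leo ∩ Aarav ∩ Hana: 08:15-10:00, 15:45-16:30.
The first common window of at least 30 minutes is 08:15-10:00, so the earliest start is 08:15.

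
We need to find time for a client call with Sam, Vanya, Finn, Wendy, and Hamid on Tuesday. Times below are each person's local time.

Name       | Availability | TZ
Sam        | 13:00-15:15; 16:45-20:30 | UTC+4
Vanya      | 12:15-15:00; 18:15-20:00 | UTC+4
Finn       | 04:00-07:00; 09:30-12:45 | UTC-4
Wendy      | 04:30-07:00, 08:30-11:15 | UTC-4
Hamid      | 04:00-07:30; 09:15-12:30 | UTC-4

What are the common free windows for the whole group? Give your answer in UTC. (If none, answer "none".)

09:00-11:00, 14:15-15:15

Sam in UTC: 09:00-11:15, 12:45-16:30 (subtract 4h to convert from UTC+4).
Vanya in UTC: 08:15-11:00, 14:15-16:00 (subtract 4h to convert from UTC+4).
Finn in UTC: 08:00-11:00, 13:30-16:45 (add 4h to convert from UTC-4).
Wendy in UTC: 08:30-11:00, 12:30-15:15 (add 4h to convert from UTC-4).
Hamid in UTC: 08:00-11:30, 13:15-16:30 (add 4h to convert from UTC-4).
Sam ∩ Vanya: 09:00-11:00, 14:15-16:00.
Sam ∩ Vanya ∩ Finn: 09:00-11:00, 14:15-16:00.
Sam ∩ Vanya ∩ Finn ∩ Wendy: 09:00-11:00, 14:15-15:15.
Sam ∩ Vanya ∩ Finn ∩ Wendy ∩ Hamid: 09:00-11:00, 14:15-15:15.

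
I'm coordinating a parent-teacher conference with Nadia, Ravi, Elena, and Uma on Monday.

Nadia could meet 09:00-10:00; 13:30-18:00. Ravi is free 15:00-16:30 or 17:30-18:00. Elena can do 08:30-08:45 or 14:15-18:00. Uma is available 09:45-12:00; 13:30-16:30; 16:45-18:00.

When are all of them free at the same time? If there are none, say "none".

15:00-16:30, 17:30-18:00

Nadia ∩ Ravi: 15:00-16:30, 17:30-18:00.
Nadia ∩ Ravi ∩ Elena: 15:00-16:30, 17:30-18:00.
Nadia ∩ Ravi ∩ Elena ∩ Uma: 15:00-16:30, 17:30-18:00.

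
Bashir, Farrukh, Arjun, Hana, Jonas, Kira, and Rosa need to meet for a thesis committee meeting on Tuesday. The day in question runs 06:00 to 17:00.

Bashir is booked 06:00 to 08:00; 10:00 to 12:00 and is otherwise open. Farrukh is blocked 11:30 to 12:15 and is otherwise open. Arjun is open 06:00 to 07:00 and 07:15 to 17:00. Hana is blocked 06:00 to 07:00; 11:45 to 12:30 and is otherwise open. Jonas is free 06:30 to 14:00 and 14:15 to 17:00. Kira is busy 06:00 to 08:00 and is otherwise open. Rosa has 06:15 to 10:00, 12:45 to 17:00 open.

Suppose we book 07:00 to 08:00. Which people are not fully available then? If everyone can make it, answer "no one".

Bashir free: 08:00-10:00, 12:00-17:00 (invert busy blocks within the working day).
Farrukh free: 06:00-11:30, 12:15-17:00 (invert busy blocks within the working day).
Arjun free: 06:00-07:00, 07:15-17:00.
Hana free: 07:00-11:45, 12:30-17:00 (invert busy blocks within the working day).
Jonas free: 06:30-14:00, 14:15-17:00.
Kira free: 08:00-17:00 (invert busy blocks within the working day).
Rosa free: 06:15-10:00, 12:45-17:00.
Bashir: not fully free for 07:00-08:00. Farrukh: free for 07:00-08:00. Arjun: not fully free for 07:00-08:00. Hana: free for 07:00-08:00. Jonas: free for 07:00-08:00. Kira: not fully free for 07:00-08:00. Rosa: free for 07:00-08:00.

Arjun, Bashir, Kira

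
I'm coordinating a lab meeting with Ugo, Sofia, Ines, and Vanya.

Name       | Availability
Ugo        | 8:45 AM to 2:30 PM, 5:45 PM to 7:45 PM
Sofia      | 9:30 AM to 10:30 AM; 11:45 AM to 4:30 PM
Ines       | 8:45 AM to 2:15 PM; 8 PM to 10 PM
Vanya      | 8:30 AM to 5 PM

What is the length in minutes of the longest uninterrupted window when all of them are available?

Ugo ∩ Sofia: 09:30-10:30, 11:45-14:30.
Ugo ∩ Sofia ∩ Ines: 09:30-10:30, 11:45-14:15.
Ugo ∩ Sofia ∩ Ines ∩ Vanya: 09:30-10:30, 11:45-14:15.
The longest is 11:45-14:15 at 150 minutes.

150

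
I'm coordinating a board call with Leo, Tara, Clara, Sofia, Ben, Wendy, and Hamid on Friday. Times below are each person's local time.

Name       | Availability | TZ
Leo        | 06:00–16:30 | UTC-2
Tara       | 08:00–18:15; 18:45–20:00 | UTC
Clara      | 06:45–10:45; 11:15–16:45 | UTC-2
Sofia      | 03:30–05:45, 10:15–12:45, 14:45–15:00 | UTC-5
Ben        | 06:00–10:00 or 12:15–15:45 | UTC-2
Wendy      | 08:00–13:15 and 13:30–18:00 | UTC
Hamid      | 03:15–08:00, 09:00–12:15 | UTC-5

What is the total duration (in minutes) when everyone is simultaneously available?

Leo in UTC: 08:00-18:30 (add 2h to convert from UTC-2).
Tara in UTC: 08:00-18:15, 18:45-20:00.
Clara in UTC: 08:45-12:45, 13:15-18:45 (add 2h to convert from UTC-2).
Sofia in UTC: 08:30-10:45, 15:15-17:45, 19:45-20:00 (add 5h to convert from UTC-5).
Ben in UTC: 08:00-12:00, 14:15-17:45 (add 2h to convert from UTC-2).
Wendy in UTC: 08:00-13:15, 13:30-18:00.
Hamid in UTC: 08:15-13:00, 14:00-17:15 (add 5h to convert from UTC-5).
Leo ∩ Tara: 08:00-18:15.
Leo ∩ Tara ∩ Clara: 08:45-12:45, 13:15-18:15.
Leo ∩ Tara ∩ Clara ∩ Sofia: 08:45-10:45, 15:15-17:45.
Leo ∩ Tara ∩ Clara ∩ Sofia ∩ Ben: 08:45-10:45, 15:15-17:45.
Leo ∩ Tara ∩ Clara ∩ Sofia ∩ Ben ∩ Wendy: 08:45-10:45, 15:15-17:45.
Leo ∩ Tara ∩ Clara ∩ Sofia ∩ Ben ∩ Wendy ∩ Hamid: 08:45-10:45, 15:15-17:15.
So the common availability across everyone is 08:45-10:45, 15:15-17:15.
Summing the common windows: 120 + 120 = 240 minutes.

240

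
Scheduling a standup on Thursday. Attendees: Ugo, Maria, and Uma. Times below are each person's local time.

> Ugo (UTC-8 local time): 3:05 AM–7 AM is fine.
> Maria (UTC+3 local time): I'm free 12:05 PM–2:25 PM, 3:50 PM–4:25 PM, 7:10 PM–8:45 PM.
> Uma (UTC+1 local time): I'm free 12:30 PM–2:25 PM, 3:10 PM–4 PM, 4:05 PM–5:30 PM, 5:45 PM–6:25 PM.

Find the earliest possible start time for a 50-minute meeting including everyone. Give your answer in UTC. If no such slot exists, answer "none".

Ugo in UTC: 11:05-15:00 (add 8h to convert from UTC-8).
Maria in UTC: 09:05-11:25, 12:50-13:25, 16:10-17:45 (subtract 3h to convert from UTC+3).
Uma in UTC: 11:30-13:25, 14:10-15:00, 15:05-16:30, 16:45-17:25 (subtract 1h to convert from UTC+1).
Ugo ∩ Maria: 11:05-11:25, 12:50-13:25.
Ugo ∩ Maria ∩ Uma: 12:50-13:25.
Those are the intersection windows.
No common window is at least 50 minutes long.

none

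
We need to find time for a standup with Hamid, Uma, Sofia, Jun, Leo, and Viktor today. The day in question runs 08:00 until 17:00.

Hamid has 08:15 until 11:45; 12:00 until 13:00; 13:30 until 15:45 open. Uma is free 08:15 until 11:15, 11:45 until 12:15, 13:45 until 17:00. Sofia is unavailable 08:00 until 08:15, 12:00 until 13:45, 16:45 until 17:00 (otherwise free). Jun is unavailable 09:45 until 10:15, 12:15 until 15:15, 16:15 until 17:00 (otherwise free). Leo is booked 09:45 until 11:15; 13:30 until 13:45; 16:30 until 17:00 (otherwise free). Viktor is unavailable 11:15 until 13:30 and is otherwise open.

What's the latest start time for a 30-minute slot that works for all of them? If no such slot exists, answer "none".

15:15

Hamid free: 08:15-11:45, 12:00-13:00, 13:30-15:45.
Uma free: 08:15-11:15, 11:45-12:15, 13:45-17:00.
Sofia free: 08:15-12:00, 13:45-16:45 (invert busy blocks within the working day).
Jun free: 08:00-09:45, 10:15-12:15, 15:15-16:15 (invert busy blocks within the working day).
Leo free: 08:00-09:45, 11:15-13:30, 13:45-16:30 (invert busy blocks within the working day).
Viktor free: 08:00-11:15, 13:30-17:00 (invert busy blocks within the working day).
Hamid ∩ Uma: 08:15-11:15, 12:00-12:15, 13:45-15:45.
Hamid ∩ Uma ∩ Sofia: 08:15-11:15, 13:45-15:45.
Hamid ∩ Uma ∩ Sofia ∩ Jun: 08:15-09:45, 10:15-11:15, 15:15-15:45.
Hamid ∩ Uma ∩ Sofia ∩ Jun ∩ Leo: 08:15-09:45, 15:15-15:45.
Hamid ∩ Uma ∩ Sofia ∩ Jun ∩ Leo ∩ Viktor: 08:15-09:45, 15:15-15:45.
The last common window of at least 30 minutes is 15:15-15:45; a 30-minute meeting can start as late as 15:15 and still end by 15:45.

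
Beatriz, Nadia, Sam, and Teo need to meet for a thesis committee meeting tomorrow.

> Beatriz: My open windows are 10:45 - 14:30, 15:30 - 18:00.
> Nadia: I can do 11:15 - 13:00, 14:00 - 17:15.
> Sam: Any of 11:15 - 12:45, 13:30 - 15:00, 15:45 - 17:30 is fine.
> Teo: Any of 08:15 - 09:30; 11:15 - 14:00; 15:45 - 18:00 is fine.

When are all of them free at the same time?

Beatriz ∩ Nadia: 11:15-13:00, 14:00-14:30, 15:30-17:15.
Beatriz ∩ Nadia ∩ Sam: 11:15-12:45, 14:00-14:30, 15:45-17:15.
Beatriz ∩ Nadia ∩ Sam ∩ Teo: 11:15-12:45, 15:45-17:15.

11:15-12:45, 15:45-17:15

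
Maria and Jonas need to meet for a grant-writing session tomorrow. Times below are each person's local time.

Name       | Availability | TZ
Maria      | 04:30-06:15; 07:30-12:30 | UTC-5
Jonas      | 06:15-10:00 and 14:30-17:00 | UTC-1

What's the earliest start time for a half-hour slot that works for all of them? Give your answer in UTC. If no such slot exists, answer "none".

Maria in UTC: 09:30-11:15, 12:30-17:30 (add 5h to convert from UTC-5).
Jonas in UTC: 07:15-11:00, 15:30-18:00 (add 1h to convert from UTC-1).
Maria ∩ Jonas: 09:30-11:00, 15:30-17:30.
The first common window of at least 30 minutes is 09:30-11:00, so the earliest start is 09:30.

09:30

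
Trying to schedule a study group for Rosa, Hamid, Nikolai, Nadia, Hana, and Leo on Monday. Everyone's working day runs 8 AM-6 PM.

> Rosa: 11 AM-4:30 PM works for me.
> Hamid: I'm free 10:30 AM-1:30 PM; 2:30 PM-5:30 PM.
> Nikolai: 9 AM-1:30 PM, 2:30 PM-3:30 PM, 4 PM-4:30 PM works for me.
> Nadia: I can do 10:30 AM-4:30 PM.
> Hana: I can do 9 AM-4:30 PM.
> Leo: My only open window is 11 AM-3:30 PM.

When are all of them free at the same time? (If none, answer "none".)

Rosa ∩ Hamid: 11:00-13:30, 14:30-16:30.
Rosa ∩ Hamid ∩ Nikolai: 11:00-13:30, 14:30-15:30, 16:00-16:30.
Rosa ∩ Hamid ∩ Nikolai ∩ Nadia: 11:00-13:30, 14:30-15:30, 16:00-16:30.
Rosa ∩ Hamid ∩ Nikolai ∩ Nadia ∩ Hana: 11:00-13:30, 14:30-15:30, 16:00-16:30.
Rosa ∩ Hamid ∩ Nikolai ∩ Nadia ∩ Hana ∩ Leo: 11:00-13:30, 14:30-15:30.

11:00-13:30, 14:30-15:30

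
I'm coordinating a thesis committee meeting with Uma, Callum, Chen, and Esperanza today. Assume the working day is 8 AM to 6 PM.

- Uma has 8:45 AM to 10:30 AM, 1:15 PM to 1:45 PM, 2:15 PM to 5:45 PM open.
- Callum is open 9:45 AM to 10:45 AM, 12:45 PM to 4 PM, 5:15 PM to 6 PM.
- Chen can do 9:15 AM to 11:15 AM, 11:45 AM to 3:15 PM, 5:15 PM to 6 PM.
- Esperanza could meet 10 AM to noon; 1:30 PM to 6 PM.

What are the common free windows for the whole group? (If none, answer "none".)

10:00-10:30, 13:30-13:45, 14:15-15:15, 17:15-17:45

Uma ∩ Callum: 09:45-10:30, 13:15-13:45, 14:15-16:00, 17:15-17:45.
Uma ∩ Callum ∩ Chen: 09:45-10:30, 13:15-13:45, 14:15-15:15, 17:15-17:45.
Uma ∩ Callum ∩ Chen ∩ Esperanza: 10:00-10:30, 13:30-13:45, 14:15-15:15, 17:15-17:45.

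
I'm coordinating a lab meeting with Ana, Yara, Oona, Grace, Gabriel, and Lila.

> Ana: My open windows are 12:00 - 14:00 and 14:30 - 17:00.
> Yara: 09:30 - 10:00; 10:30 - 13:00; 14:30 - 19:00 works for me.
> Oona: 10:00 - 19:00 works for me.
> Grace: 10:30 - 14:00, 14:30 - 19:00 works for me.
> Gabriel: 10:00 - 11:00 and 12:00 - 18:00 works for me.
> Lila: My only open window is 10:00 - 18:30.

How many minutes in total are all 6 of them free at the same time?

210

Ana ∩ Yara: 12:00-13:00, 14:30-17:00.
Ana ∩ Yara ∩ Oona: 12:00-13:00, 14:30-17:00.
Ana ∩ Yara ∩ Oona ∩ Grace: 12:00-13:00, 14:30-17:00.
Ana ∩ Yara ∩ Oona ∩ Grace ∩ Gabriel: 12:00-13:00, 14:30-17:00.
Ana ∩ Yara ∩ Oona ∩ Grace ∩ Gabriel ∩ Lila: 12:00-13:00, 14:30-17:00.
Those are the intersection windows.
Summing the common windows: 60 + 150 = 210 minutes.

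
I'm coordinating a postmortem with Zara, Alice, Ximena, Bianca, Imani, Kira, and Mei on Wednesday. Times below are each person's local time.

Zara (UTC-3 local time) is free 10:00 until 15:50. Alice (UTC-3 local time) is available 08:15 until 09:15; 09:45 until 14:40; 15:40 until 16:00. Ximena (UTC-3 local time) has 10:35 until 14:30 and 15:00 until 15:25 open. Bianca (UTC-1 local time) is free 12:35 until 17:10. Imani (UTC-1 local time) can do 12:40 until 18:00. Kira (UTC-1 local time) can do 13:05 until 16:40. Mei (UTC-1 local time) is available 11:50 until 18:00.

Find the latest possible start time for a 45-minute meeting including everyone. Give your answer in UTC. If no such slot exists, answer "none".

16:45

Zara in UTC: 13:00-18:50 (add 3h to convert from UTC-3).
Alice in UTC: 11:15-12:15, 12:45-17:40, 18:40-19:00 (add 3h to convert from UTC-3).
Ximena in UTC: 13:35-17:30, 18:00-18:25 (add 3h to convert from UTC-3).
Bianca in UTC: 13:35-18:10 (add 1h to convert from UTC-1).
Imani in UTC: 13:40-19:00 (add 1h to convert from UTC-1).
Kira in UTC: 14:05-17:40 (add 1h to convert from UTC-1).
Mei in UTC: 12:50-19:00 (add 1h to convert from UTC-1).
Zara ∩ Alice: 13:00-17:40, 18:40-18:50.
Zara ∩ Alice ∩ Ximena: 13:35-17:30.
Zara ∩ Alice ∩ Ximena ∩ Bianca: 13:35-17:30.
Zara ∩ Alice ∩ Ximena ∩ Bianca ∩ Imani: 13:40-17:30.
Zara ∩ Alice ∩ Ximena ∩ Bianca ∩ Imani ∩ Kira: 14:05-17:30.
Zara ∩ Alice ∩ Ximena ∩ Bianca ∩ Imani ∩ Kira ∩ Mei: 14:05-17:30.
The last common window of at least 45 minutes is 14:05-17:30; a 45-minute meeting can start as late as 16:45 and still end by 17:30.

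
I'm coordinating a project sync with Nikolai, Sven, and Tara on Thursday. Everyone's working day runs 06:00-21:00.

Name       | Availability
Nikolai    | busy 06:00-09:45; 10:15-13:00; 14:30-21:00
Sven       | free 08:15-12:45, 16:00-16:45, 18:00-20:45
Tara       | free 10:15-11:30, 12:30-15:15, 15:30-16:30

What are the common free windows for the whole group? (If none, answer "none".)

none

Nikolai free: 09:45-10:15, 13:00-14:30 (invert busy blocks within the working day).
Sven free: 08:15-12:45, 16:00-16:45, 18:00-20:45.
Tara free: 10:15-11:30, 12:30-15:15, 15:30-16:30.
Nikolai ∩ Sven: 09:45-10:15.
Nikolai ∩ Sven ∩ Tara: ∅.
There is no time when everyone is free.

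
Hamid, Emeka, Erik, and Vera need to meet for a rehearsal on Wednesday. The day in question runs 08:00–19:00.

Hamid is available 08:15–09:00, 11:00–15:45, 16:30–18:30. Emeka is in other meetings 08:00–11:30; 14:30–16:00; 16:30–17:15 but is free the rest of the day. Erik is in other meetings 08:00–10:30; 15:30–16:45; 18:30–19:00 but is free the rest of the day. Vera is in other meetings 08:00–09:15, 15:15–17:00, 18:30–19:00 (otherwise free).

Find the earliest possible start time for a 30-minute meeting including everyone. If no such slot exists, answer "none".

Hamid free: 08:15-09:00, 11:00-15:45, 16:30-18:30.
Emeka free: 11:30-14:30, 16:00-16:30, 17:15-19:00 (invert busy blocks within the working day).
Erik free: 10:30-15:30, 16:45-18:30 (invert busy blocks within the working day).
Vera free: 09:15-15:15, 17:00-18:30 (invert busy blocks within the working day).
Hamid ∩ Emeka: 11:30-14:30, 17:15-18:30.
Hamid ∩ Emeka ∩ Erik: 11:30-14:30, 17:15-18:30.
Hamid ∩ Emeka ∩ Erik ∩ Vera: 11:30-14:30, 17:15-18:30.
Those are the intersection windows.
The first common window of at least 30 minutes is 11:30-14:30, so the earliest start is 11:30.

11:30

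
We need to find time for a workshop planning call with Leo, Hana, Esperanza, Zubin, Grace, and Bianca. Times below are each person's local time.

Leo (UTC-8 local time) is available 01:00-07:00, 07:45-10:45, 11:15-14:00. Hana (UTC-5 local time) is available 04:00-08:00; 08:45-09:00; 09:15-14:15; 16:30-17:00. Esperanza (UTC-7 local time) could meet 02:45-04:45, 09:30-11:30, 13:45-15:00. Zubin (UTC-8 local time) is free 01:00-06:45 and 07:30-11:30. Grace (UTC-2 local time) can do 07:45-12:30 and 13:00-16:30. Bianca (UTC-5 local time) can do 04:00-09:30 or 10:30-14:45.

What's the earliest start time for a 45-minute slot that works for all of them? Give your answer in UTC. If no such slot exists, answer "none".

09:45

Leo in UTC: 09:00-15:00, 15:45-18:45, 19:15-22:00 (add 8h to convert from UTC-8).
Hana in UTC: 09:00-13:00, 13:45-14:00, 14:15-19:15, 21:30-22:00 (add 5h to convert from UTC-5).
Esperanza in UTC: 09:45-11:45, 16:30-18:30, 20:45-22:00 (add 7h to convert from UTC-7).
Zubin in UTC: 09:00-14:45, 15:30-19:30 (add 8h to convert from UTC-8).
Grace in UTC: 09:45-14:30, 15:00-18:30 (add 2h to convert from UTC-2).
Bianca in UTC: 09:00-14:30, 15:30-19:45 (add 5h to convert from UTC-5).
Leo ∩ Hana: 09:00-13:00, 13:45-14:00, 14:15-15:00, 15:45-18:45, 21:30-22:00.
Leo ∩ Hana ∩ Esperanza: 09:45-11:45, 16:30-18:30, 21:30-22:00.
Leo ∩ Hana ∩ Esperanza ∩ Zubin: 09:45-11:45, 16:30-18:30.
Leo ∩ Hana ∩ Esperanza ∩ Zubin ∩ Grace: 09:45-11:45, 16:30-18:30.
Leo ∩ Hana ∩ Esperanza ∩ Zubin ∩ Grace ∩ Bianca: 09:45-11:45, 16:30-18:30.
So the common availability across everyone is 09:45-11:45, 16:30-18:30.
The first common window of at least 45 minutes is 09:45-11:45, so the earliest start is 09:45.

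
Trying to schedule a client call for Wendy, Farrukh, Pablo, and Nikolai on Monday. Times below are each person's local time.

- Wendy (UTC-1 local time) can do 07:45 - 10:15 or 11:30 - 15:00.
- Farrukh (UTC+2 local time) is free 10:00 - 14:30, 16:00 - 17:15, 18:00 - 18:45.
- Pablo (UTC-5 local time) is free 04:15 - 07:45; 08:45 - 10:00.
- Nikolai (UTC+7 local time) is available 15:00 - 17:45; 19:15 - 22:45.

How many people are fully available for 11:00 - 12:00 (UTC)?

2

Wendy in UTC: 08:45-11:15, 12:30-16:00 (add 1h to convert from UTC-1).
Farrukh in UTC: 08:00-12:30, 14:00-15:15, 16:00-16:45 (subtract 2h to convert from UTC+2).
Pablo in UTC: 09:15-12:45, 13:45-15:00 (add 5h to convert from UTC-5).
Nikolai in UTC: 08:00-10:45, 12:15-15:45 (subtract 7h to convert from UTC+7).
Farrukh and Pablo can make the full 11:00-12:00 slot — that's 2.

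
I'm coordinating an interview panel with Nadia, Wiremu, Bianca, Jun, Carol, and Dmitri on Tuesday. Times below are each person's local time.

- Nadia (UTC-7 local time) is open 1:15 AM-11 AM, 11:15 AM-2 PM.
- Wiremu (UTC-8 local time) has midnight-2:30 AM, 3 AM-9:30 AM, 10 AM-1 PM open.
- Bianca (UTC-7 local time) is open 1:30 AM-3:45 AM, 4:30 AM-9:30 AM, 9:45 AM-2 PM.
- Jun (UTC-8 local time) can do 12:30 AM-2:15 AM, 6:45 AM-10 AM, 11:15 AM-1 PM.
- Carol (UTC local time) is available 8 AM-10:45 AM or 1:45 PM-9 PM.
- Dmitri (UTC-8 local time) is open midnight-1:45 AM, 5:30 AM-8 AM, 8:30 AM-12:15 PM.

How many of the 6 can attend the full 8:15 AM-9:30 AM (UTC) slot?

4

Nadia in UTC: 08:15-18:00, 18:15-21:00 (add 7h to convert from UTC-7).
Wiremu in UTC: 08:00-10:30, 11:00-17:30, 18:00-21:00 (add 8h to convert from UTC-8).
Bianca in UTC: 08:30-10:45, 11:30-16:30, 16:45-21:00 (add 7h to convert from UTC-7).
Jun in UTC: 08:30-10:15, 14:45-18:00, 19:15-21:00 (add 8h to convert from UTC-8).
Carol in UTC: 08:00-10:45, 13:45-21:00.
Dmitri in UTC: 08:00-09:45, 13:30-16:00, 16:30-20:15 (add 8h to convert from UTC-8).
Nadia, Wiremu, Carol, and Dmitri can make the full 08:15-09:30 slot — that's 4.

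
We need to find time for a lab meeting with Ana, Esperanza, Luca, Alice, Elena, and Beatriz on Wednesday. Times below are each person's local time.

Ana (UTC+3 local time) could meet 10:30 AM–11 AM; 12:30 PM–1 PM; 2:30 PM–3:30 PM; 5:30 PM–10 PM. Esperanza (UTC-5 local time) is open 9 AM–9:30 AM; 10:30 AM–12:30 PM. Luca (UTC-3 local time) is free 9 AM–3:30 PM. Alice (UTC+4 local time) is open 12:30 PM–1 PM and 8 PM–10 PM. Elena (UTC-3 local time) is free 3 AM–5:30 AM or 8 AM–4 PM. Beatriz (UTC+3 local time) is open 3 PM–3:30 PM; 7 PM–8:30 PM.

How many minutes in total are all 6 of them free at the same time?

Ana in UTC: 07:30-08:00, 09:30-10:00, 11:30-12:30, 14:30-19:00 (subtract 3h to convert from UTC+3).
Esperanza in UTC: 14:00-14:30, 15:30-17:30 (add 5h to convert from UTC-5).
Luca in UTC: 12:00-18:30 (add 3h to convert from UTC-3).
Alice in UTC: 08:30-09:00, 16:00-18:00 (subtract 4h to convert from UTC+4).
Elena in UTC: 06:00-08:30, 11:00-19:00 (add 3h to convert from UTC-3).
Beatriz in UTC: 12:00-12:30, 16:00-17:30 (subtract 3h to convert from UTC+3).
Ana ∩ Esperanza: 15:30-17:30.
Ana ∩ Esperanza ∩ Luca: 15:30-17:30.
Ana ∩ Esperanza ∩ Luca ∩ Alice: 16:00-17:30.
Ana ∩ Esperanza ∩ Luca ∩ Alice ∩ Elena: 16:00-17:30.
Ana ∩ Esperanza ∩ Luca ∩ Alice ∩ Elena ∩ Beatriz: 16:00-17:30.
Those are the intersection windows.
That's a single block of 90 minutes.

90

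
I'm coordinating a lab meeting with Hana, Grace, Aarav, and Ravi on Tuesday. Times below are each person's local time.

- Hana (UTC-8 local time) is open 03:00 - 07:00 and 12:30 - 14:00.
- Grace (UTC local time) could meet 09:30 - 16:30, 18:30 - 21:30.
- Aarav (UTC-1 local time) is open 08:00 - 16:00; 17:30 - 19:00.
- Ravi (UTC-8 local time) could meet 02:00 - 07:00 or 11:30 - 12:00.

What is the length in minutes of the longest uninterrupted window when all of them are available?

240

Hana in UTC: 11:00-15:00, 20:30-22:00 (add 8h to convert from UTC-8).
Grace in UTC: 09:30-16:30, 18:30-21:30.
Aarav in UTC: 09:00-17:00, 18:30-20:00 (add 1h to convert from UTC-1).
Ravi in UTC: 10:00-15:00, 19:30-20:00 (add 8h to convert from UTC-8).
Hana ∩ Grace: 11:00-15:00, 20:30-21:30.
Hana ∩ Grace ∩ Aarav: 11:00-15:00.
Hana ∩ Grace ∩ Aarav ∩ Ravi: 11:00-15:00.
So the common availability across everyone is 11:00-15:00.
The longest is 11:00-15:00 at 240 minutes.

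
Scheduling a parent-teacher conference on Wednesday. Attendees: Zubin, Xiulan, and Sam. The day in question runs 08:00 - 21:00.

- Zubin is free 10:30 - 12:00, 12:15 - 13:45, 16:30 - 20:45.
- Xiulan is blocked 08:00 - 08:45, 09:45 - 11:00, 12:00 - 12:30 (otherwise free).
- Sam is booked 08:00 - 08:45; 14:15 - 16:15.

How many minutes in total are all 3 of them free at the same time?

390

Zubin free: 10:30-12:00, 12:15-13:45, 16:30-20:45.
Xiulan free: 08:45-09:45, 11:00-12:00, 12:30-21:00 (invert busy blocks within the working day).
Sam free: 08:45-14:15, 16:15-21:00 (invert busy blocks within the working day).
Zubin ∩ Xiulan: 11:00-12:00, 12:30-13:45, 16:30-20:45.
Zubin ∩ Xiulan ∩ Sam: 11:00-12:00, 12:30-13:45, 16:30-20:45.
So the common availability across everyone is 11:00-12:00, 12:30-13:45, 16:30-20:45.
Summing the common windows: 60 + 75 + 255 = 390 minutes.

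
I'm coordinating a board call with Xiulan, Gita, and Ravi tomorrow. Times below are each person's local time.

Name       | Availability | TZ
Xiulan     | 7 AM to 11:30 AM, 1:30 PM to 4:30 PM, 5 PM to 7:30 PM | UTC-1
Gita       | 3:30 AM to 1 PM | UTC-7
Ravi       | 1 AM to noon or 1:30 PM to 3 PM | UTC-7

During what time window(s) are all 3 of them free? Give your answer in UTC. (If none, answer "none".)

Xiulan in UTC: 08:00-12:30, 14:30-17:30, 18:00-20:30 (add 1h to convert from UTC-1).
Gita in UTC: 10:30-20:00 (add 7h to convert from UTC-7).
Ravi in UTC: 08:00-19:00, 20:30-22:00 (add 7h to convert from UTC-7).
Xiulan ∩ Gita: 10:30-12:30, 14:30-17:30, 18:00-20:00.
Xiulan ∩ Gita ∩ Ravi: 10:30-12:30, 14:30-17:30, 18:00-19:00.

10:30-12:30, 14:30-17:30, 18:00-19:00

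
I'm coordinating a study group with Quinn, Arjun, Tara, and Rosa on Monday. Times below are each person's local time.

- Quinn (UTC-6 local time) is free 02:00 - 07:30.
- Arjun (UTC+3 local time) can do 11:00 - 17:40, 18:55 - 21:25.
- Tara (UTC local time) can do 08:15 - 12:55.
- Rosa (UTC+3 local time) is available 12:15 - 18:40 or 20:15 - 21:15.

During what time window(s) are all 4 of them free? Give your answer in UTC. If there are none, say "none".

09:15-12:55

Quinn in UTC: 08:00-13:30 (add 6h to convert from UTC-6).
Arjun in UTC: 08:00-14:40, 15:55-18:25 (subtract 3h to convert from UTC+3).
Tara in UTC: 08:15-12:55.
Rosa in UTC: 09:15-15:40, 17:15-18:15 (subtract 3h to convert from UTC+3).
Quinn ∩ Arjun: 08:00-13:30.
Quinn ∩ Arjun ∩ Tara: 08:15-12:55.
Quinn ∩ Arjun ∩ Tara ∩ Rosa: 09:15-12:55.
Those are the intersection windows.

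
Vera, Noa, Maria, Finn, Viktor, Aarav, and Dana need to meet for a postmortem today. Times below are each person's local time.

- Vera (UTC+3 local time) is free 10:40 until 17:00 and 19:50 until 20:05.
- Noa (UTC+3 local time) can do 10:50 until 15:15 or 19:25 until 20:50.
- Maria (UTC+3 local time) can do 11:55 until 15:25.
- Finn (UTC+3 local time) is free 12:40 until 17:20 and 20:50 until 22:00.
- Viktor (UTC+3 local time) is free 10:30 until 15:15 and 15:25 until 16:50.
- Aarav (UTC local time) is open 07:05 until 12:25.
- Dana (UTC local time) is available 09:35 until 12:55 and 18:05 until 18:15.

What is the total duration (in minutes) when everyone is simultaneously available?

155

Vera in UTC: 07:40-14:00, 16:50-17:05 (subtract 3h to convert from UTC+3).
Noa in UTC: 07:50-12:15, 16:25-17:50 (subtract 3h to convert from UTC+3).
Maria in UTC: 08:55-12:25 (subtract 3h to convert from UTC+3).
Finn in UTC: 09:40-14:20, 17:50-19:00 (subtract 3h to convert from UTC+3).
Viktor in UTC: 07:30-12:15, 12:25-13:50 (subtract 3h to convert from UTC+3).
Aarav in UTC: 07:05-12:25.
Dana in UTC: 09:35-12:55, 18:05-18:15.
Vera ∩ Noa: 07:50-12:15, 16:50-17:05.
Vera ∩ Noa ∩ Maria: 08:55-12:15.
Vera ∩ Noa ∩ Maria ∩ Finn: 09:40-12:15.
Vera ∩ Noa ∩ Maria ∩ Finn ∩ Viktor: 09:40-12:15.
Vera ∩ Noa ∩ Maria ∩ Finn ∩ Viktor ∩ Aarav: 09:40-12:15.
Vera ∩ Noa ∩ Maria ∩ Finn ∩ Viktor ∩ Aarav ∩ Dana: 09:40-12:15.
That's a single block of 155 minutes.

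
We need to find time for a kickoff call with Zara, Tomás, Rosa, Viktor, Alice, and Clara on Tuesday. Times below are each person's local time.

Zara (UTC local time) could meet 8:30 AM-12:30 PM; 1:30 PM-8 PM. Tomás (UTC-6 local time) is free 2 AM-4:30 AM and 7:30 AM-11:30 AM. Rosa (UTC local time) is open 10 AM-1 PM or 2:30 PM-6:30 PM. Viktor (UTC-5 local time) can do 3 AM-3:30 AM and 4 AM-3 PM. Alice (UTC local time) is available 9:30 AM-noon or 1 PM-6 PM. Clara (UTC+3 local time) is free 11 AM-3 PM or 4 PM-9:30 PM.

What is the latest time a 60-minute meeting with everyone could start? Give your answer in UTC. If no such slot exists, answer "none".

16:30

Zara in UTC: 08:30-12:30, 13:30-20:00.
Tomás in UTC: 08:00-10:30, 13:30-17:30 (add 6h to convert from UTC-6).
Rosa in UTC: 10:00-13:00, 14:30-18:30.
Viktor in UTC: 08:00-08:30, 09:00-20:00 (add 5h to convert from UTC-5).
Alice in UTC: 09:30-12:00, 13:00-18:00.
Clara in UTC: 08:00-12:00, 13:00-18:30 (subtract 3h to convert from UTC+3).
Zara ∩ Tomás: 08:30-10:30, 13:30-17:30.
Zara ∩ Tomás ∩ Rosa: 10:00-10:30, 14:30-17:30.
Zara ∩ Tomás ∩ Rosa ∩ Viktor: 10:00-10:30, 14:30-17:30.
Zara ∩ Tomás ∩ Rosa ∩ Viktor ∩ Alice: 10:00-10:30, 14:30-17:30.
Zara ∩ Tomás ∩ Rosa ∩ Viktor ∩ Alice ∩ Clara: 10:00-10:30, 14:30-17:30.
The last common window of at least 60 minutes is 14:30-17:30; a 60-minute meeting can start as late as 16:30 and still end by 17:30.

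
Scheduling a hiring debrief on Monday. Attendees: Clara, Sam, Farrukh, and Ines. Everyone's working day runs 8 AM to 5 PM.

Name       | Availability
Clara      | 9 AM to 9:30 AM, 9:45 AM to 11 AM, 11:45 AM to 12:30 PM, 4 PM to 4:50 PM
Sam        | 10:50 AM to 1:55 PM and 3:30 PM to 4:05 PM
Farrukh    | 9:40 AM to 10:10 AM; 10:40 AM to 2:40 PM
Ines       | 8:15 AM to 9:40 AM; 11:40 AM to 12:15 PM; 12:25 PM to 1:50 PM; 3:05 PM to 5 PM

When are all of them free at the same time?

11:45-12:15, 12:25-12:30

Clara ∩ Sam: 10:50-11:00, 11:45-12:30, 16:00-16:05.
Clara ∩ Sam ∩ Farrukh: 10:50-11:00, 11:45-12:30.
Clara ∩ Sam ∩ Farrukh ∩ Ines: 11:45-12:15, 12:25-12:30.
So the common availability across everyone is 11:45-12:15, 12:25-12:30.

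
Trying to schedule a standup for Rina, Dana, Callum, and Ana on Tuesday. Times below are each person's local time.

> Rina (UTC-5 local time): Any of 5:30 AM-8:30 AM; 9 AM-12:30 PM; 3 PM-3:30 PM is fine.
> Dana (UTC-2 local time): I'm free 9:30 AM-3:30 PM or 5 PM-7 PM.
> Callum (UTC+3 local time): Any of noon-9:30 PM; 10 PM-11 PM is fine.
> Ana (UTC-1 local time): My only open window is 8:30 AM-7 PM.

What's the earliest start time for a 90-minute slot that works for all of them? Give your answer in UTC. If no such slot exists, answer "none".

Rina in UTC: 10:30-13:30, 14:00-17:30, 20:00-20:30 (add 5h to convert from UTC-5).
Dana in UTC: 11:30-17:30, 19:00-21:00 (add 2h to convert from UTC-2).
Callum in UTC: 09:00-18:30, 19:00-20:00 (subtract 3h to convert from UTC+3).
Ana in UTC: 09:30-20:00 (add 1h to convert from UTC-1).
Rina ∩ Dana: 11:30-13:30, 14:00-17:30, 20:00-20:30.
Rina ∩ Dana ∩ Callum: 11:30-13:30, 14:00-17:30.
Rina ∩ Dana ∩ Callum ∩ Ana: 11:30-13:30, 14:00-17:30.
So the common availability across everyone is 11:30-13:30, 14:00-17:30.
The first common window of at least 90 minutes is 11:30-13:30, so the earliest start is 11:30.

11:30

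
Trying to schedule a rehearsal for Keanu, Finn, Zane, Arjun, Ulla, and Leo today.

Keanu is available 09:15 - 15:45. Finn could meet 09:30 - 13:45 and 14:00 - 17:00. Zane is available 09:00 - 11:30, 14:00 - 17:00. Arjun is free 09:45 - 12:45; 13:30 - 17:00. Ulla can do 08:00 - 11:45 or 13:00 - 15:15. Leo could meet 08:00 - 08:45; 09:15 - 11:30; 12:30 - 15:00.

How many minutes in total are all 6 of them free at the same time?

Keanu ∩ Finn: 09:30-13:45, 14:00-15:45.
Keanu ∩ Finn ∩ Zane: 09:30-11:30, 14:00-15:45.
Keanu ∩ Finn ∩ Zane ∩ Arjun: 09:45-11:30, 14:00-15:45.
Keanu ∩ Finn ∩ Zane ∩ Arjun ∩ Ulla: 09:45-11:30, 14:00-15:15.
Keanu ∩ Finn ∩ Zane ∩ Arjun ∩ Ulla ∩ Leo: 09:45-11:30, 14:00-15:00.
So the common availability across everyone is 09:45-11:30, 14:00-15:00.
Summing the common windows: 105 + 60 = 165 minutes.

165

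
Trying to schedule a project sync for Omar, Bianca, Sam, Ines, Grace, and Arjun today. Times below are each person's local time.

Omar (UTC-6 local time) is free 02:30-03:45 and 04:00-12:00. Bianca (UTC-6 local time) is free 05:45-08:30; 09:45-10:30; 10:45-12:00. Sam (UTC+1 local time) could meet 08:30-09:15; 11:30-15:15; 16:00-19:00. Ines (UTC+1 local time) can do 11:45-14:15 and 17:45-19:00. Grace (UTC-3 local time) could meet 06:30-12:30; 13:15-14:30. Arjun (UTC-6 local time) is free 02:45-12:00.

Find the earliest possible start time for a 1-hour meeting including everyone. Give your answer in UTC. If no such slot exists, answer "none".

Omar in UTC: 08:30-09:45, 10:00-18:00 (add 6h to convert from UTC-6).
Bianca in UTC: 11:45-14:30, 15:45-16:30, 16:45-18:00 (add 6h to convert from UTC-6).
Sam in UTC: 07:30-08:15, 10:30-14:15, 15:00-18:00 (subtract 1h to convert from UTC+1).
Ines in UTC: 10:45-13:15, 16:45-18:00 (subtract 1h to convert from UTC+1).
Grace in UTC: 09:30-15:30, 16:15-17:30 (add 3h to convert from UTC-3).
Arjun in UTC: 08:45-18:00 (add 6h to convert from UTC-6).
Omar ∩ Bianca: 11:45-14:30, 15:45-16:30, 16:45-18:00.
Omar ∩ Bianca ∩ Sam: 11:45-14:15, 15:45-16:30, 16:45-18:00.
Omar ∩ Bianca ∩ Sam ∩ Ines: 11:45-13:15, 16:45-18:00.
Omar ∩ Bianca ∩ Sam ∩ Ines ∩ Grace: 11:45-13:15, 16:45-17:30.
Omar ∩ Bianca ∩ Sam ∩ Ines ∩ Grace ∩ Arjun: 11:45-13:15, 16:45-17:30.
Those are the intersection windows.
The first common window of at least 60 minutes is 11:45-13:15, so the earliest start is 11:45.

11:45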